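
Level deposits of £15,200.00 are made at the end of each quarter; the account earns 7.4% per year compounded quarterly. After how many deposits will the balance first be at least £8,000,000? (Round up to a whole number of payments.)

130 payments

Periodic rate r = 0.074/4 per quarter; n is counted in quarters.
Ordinary annuity FV: 8,000,000 = 15,200 × [((1+r)^n − 1)/r].
(1+r)^n = 1 + 8,000,000 × r / 15,200, so n = ln(1 + 8,000,000·r/15,200) / ln(1+r) = 129.49.
Round up to a whole number of payments: n = 130.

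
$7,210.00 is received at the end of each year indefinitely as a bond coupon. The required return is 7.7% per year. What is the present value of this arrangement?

Periodic rate r = 0.077 per year.
Level perpetuity: PV = PMT / r = 7,210 / (0.077) = $93,636.36.

$93,636.36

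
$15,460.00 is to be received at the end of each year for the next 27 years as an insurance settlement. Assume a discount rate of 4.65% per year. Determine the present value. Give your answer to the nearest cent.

This is an ordinary annuity: 27 payments of $15,460.00 at the end of each year.
Periodic rate r = 0.0465 per year.
PV = PMT × [(1 − (1+r)^−n)/r] = 15,460 × [1 − (1+r)^−27] / r = $235,019.66

$235,019.66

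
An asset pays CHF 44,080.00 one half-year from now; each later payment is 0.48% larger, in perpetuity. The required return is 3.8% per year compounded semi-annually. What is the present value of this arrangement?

CHF 3,104,225.35

Periodic rate r = 0.038/2 per half-year.
Growing perpetuity (Gordon): PV = PMT₁ / (r − g) = 44,080 / (r − 0.0048) = CHF 3,104,225.35.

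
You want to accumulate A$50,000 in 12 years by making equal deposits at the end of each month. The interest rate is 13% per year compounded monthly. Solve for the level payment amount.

A$145.65

Level ordinary annuity; solve FV = PMT × [((1+r)^n − 1)/r] for PMT.
Periodic rate r = 0.13/12 per month; n is counted in months.
With n = 144: PMT = 50,000 / ([((1+r)^n − 1)/r]) = A$145.65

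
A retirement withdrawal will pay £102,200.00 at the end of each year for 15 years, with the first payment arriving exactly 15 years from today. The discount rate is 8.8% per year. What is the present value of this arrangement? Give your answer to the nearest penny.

£255,954.86

Ordinary annuity of 15 payments, first payment at period 15.
Periodic rate r = 0.088 per year.
The ordinary-annuity PV formula values the stream one period before the first payment (period 14); discount that back 14 periods:
PV₀ = 102,200 × [1 − (1+r)^−15] / r × (1+r)^−14 = £255,954.86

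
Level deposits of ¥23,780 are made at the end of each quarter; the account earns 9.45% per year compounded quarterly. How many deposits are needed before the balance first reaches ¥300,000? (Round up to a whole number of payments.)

Periodic rate r = 0.0945/4 per quarter; n is counted in quarters.
Ordinary annuity FV: 300,000 = 23,780 × [((1+r)^n − 1)/r].
(1+r)^n = 1 + 300,000 × r / 23,780, so n = ln(1 + 300,000·r/23,780) / ln(1+r) = 11.17.
Round up to a whole number of payments: n = 12.

12 payments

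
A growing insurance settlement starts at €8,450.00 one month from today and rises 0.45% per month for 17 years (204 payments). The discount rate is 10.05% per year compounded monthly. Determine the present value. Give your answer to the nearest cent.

Periodic rate r = 0.1005/12 per month; n is counted in months.
Growing ordinary annuity: PV = PMT₁ × [1 − ((1+g)/(1+r))^n] / (r − g) = 8,450 × [1 − ((1+0.0045)/(1+r))^204] / (r − 0.0045) = €1,186,452.13.

€1,186,452.13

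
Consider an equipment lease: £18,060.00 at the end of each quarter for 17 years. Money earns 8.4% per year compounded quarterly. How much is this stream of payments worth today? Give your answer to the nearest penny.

£650,710.24

This is an ordinary annuity: 68 payments of £18,060.00 at the end of each quarter.
Periodic rate r = 0.084/4 per quarter; n is counted in quarters.
PV = PMT × [(1 − (1+r)^−n)/r] = 18,060 × [1 − (1+r)^−68] / r = £650,710.24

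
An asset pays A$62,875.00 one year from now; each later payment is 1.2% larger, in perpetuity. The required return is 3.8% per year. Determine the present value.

A$2,418,269.23

Periodic rate r = 0.038 per year.
Growing perpetuity (Gordon): PV = PMT₁ / (r − g) = 62,875 / (r − 0.012) = A$2,418,269.23.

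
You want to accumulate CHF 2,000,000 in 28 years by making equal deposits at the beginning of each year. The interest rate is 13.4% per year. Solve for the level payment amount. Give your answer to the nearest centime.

CHF 7,200.98

Level annuity due; solve FV = PMT × [((1+r)^n − 1)/r] × (1+r) for PMT.
Periodic rate r = 0.134 per year.
With n = 28: PMT = 2,000,000 / ([((1+r)^n − 1)/r] × (1+r)) = CHF 7,200.98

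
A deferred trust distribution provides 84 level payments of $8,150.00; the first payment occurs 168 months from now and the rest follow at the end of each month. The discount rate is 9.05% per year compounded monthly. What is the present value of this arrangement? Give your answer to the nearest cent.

$144,217.57

Ordinary annuity of 84 payments, first payment at period 168.
Periodic rate r = 0.0905/12 per month; n is counted in months.
The ordinary-annuity PV formula values the stream one period before the first payment (period 167); discount that back 167 periods:
PV₀ = 8,150 × [1 − (1+r)^−84] / r × (1+r)^−167 = $144,217.57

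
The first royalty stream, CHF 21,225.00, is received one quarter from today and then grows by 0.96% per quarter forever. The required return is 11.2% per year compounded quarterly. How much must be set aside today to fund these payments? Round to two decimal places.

Periodic rate r = 0.112/4 per quarter.
Growing perpetuity (Gordon): PV = PMT₁ / (r − g) = 21,225 / (r − 0.0096) = CHF 1,153,532.61.

CHF 1,153,532.61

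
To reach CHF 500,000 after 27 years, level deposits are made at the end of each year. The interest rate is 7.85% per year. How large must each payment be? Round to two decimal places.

Level ordinary annuity; solve FV = PMT × [((1+r)^n − 1)/r] for PMT.
Periodic rate r = 0.0785 per year.
With n = 27: PMT = 500,000 / ([((1+r)^n − 1)/r]) = CHF 5,863.59

CHF 5,863.59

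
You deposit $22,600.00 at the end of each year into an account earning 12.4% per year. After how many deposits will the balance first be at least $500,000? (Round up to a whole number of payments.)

12 payments

Periodic rate r = 0.124 per year.
Ordinary annuity FV: 500,000 = 22,600 × [((1+r)^n − 1)/r].
(1+r)^n = 1 + 500,000 × r / 22,600, so n = ln(1 + 500,000·r/22,600) / ln(1+r) = 11.29.
Round up to a whole number of payments: n = 12.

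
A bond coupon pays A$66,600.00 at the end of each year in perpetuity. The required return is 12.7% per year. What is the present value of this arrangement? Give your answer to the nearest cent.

Periodic rate r = 0.127 per year.
Level perpetuity: PV = PMT / r = 66,600 / (0.127) = A$524,409.45.

A$524,409.45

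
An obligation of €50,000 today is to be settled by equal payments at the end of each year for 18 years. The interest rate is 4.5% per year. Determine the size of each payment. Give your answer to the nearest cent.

€4,111.84

Level ordinary annuity; solve PV = PMT × [(1 − (1+r)^−n)/r] for PMT.
Periodic rate r = 0.045 per year.
With n = 18: PMT = 50,000 / ([(1 − (1+r)^−n)/r]) = €4,111.84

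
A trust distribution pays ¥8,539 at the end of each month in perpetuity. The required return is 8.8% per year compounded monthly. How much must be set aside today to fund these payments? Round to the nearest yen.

¥1,164,409

Periodic rate r = 0.088/12 per month.
Level perpetuity: PV = PMT / r = 8,539 / (0.088/12) = ¥1,164,409.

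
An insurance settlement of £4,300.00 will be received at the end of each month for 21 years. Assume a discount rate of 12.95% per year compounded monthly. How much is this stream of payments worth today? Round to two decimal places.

£371,808.90

This is an ordinary annuity: 252 payments of £4,300.00 at the end of each month.
Periodic rate r = 0.1295/12 per month; n is counted in months.
PV = PMT × [(1 − (1+r)^−n)/r] = 4,300 × [1 − (1+r)^−252] / r = £371,808.90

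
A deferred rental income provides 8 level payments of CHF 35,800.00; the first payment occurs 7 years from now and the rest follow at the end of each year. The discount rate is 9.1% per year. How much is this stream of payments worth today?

CHF 117,064.58

Ordinary annuity of 8 payments, first payment at period 7.
Periodic rate r = 0.091 per year.
The ordinary-annuity PV formula values the stream one period before the first payment (period 6); discount that back 6 periods:
PV₀ = 35,800 × [1 − (1+r)^−8] / r × (1+r)^−6 = CHF 117,064.58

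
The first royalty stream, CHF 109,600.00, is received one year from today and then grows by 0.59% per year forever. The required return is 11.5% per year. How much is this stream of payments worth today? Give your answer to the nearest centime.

CHF 1,004,582.95

Periodic rate r = 0.115 per year.
Growing perpetuity (Gordon): PV = PMT₁ / (r − g) = 109,600 / (r − 0.0059) = CHF 1,004,582.95.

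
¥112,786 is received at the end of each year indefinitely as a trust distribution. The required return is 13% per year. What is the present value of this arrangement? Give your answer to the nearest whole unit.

¥867,585

Periodic rate r = 0.13 per year.
Level perpetuity: PV = PMT / r = 112,786 / (0.13) = ¥867,585.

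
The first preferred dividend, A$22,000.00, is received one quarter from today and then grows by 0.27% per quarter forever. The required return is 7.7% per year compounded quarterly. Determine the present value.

A$1,329,305.14

Periodic rate r = 0.077/4 per quarter.
Growing perpetuity (Gordon): PV = PMT₁ / (r − g) = 22,000 / (r − 0.0027) = A$1,329,305.14.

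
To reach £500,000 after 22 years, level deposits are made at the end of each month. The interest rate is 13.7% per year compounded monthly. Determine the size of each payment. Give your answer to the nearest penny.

Level ordinary annuity; solve FV = PMT × [((1+r)^n − 1)/r] for PMT.
Periodic rate r = 0.137/12 per month; n is counted in months.
With n = 264: PMT = 500,000 / ([((1+r)^n − 1)/r]) = £300.06

£300.06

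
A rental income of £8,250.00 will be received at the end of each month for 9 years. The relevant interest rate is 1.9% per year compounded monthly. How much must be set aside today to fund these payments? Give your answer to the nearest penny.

This is an ordinary annuity: 108 payments of £8,250.00 at the end of each month.
Periodic rate r = 0.019/12 per month; n is counted in months.
PV = PMT × [(1 − (1+r)^−n)/r] = 8,250 × [1 − (1+r)^−108] / r = £818,388.41

£818,388.41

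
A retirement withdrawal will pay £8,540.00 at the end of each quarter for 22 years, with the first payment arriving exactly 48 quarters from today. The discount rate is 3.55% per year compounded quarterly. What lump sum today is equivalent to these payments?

£343,325.85

Ordinary annuity of 88 payments, first payment at period 48.
Periodic rate r = 0.0355/4 per quarter; n is counted in quarters.
The ordinary-annuity PV formula values the stream one period before the first payment (period 47); discount that back 47 periods:
PV₀ = 8,540 × [1 − (1+r)^−88] / r × (1+r)^−47 = £343,325.85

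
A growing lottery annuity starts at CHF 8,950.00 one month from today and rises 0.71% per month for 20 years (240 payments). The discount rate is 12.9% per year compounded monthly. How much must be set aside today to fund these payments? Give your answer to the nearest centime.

Periodic rate r = 0.129/12 per month; n is counted in months.
Growing ordinary annuity: PV = PMT₁ × [1 − ((1+g)/(1+r))^n] / (r − g) = 8,950 × [1 − ((1+0.0071)/(1+r))^240] / (r − 0.0071) = CHF 1,422,965.16.

CHF 1,422,965.16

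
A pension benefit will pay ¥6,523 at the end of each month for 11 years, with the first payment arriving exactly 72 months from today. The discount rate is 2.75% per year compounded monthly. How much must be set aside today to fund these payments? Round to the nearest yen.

¥630,929

Ordinary annuity of 132 payments, first payment at period 72.
Periodic rate r = 0.0275/12 per month; n is counted in months.
The ordinary-annuity PV formula values the stream one period before the first payment (period 71); discount that back 71 periods:
PV₀ = 6,523 × [1 − (1+r)^−132] / r × (1+r)^−71 = ¥630,929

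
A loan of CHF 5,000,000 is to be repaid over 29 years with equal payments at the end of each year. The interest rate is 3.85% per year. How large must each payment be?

Level ordinary annuity; solve PV = PMT × [(1 − (1+r)^−n)/r] for PMT.
Periodic rate r = 0.0385 per year.
With n = 29: PMT = 5,000,000 / ([(1 − (1+r)^−n)/r]) = CHF 289,194.41

CHF 289,194.41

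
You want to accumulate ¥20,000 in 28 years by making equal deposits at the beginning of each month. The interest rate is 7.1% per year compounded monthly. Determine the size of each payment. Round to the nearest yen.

¥19

Level annuity due; solve FV = PMT × [((1+r)^n − 1)/r] × (1+r) for PMT.
Periodic rate r = 0.071/12 per month; n is counted in months.
With n = 336: PMT = 20,000 / ([((1+r)^n − 1)/r] × (1+r)) = ¥19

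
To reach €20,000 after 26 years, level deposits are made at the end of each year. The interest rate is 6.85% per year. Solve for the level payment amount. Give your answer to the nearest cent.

€297.87

Level ordinary annuity; solve FV = PMT × [((1+r)^n − 1)/r] for PMT.
Periodic rate r = 0.0685 per year.
With n = 26: PMT = 20,000 / ([((1+r)^n − 1)/r]) = €297.87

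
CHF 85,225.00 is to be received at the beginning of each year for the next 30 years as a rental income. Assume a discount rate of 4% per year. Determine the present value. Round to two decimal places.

This is an annuity due: 30 payments of CHF 85,225.00 at the beginning of each year.
Periodic rate r = 0.04 per year.
PV = PMT × [(1 − (1+r)^−n)/r] × (1+r) = 85,225 × [1 − (1+r)^−30] / r × (1+r) = CHF 1,532,662.08

CHF 1,532,662.08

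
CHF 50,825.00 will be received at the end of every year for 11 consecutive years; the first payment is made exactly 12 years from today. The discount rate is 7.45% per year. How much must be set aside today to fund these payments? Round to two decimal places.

CHF 169,088.63

Ordinary annuity of 11 payments, first payment at period 12.
Periodic rate r = 0.0745 per year.
The ordinary-annuity PV formula values the stream one period before the first payment (period 11); discount that back 11 periods:
PV₀ = 50,825 × [1 − (1+r)^−11] / r × (1+r)^−11 = CHF 169,088.63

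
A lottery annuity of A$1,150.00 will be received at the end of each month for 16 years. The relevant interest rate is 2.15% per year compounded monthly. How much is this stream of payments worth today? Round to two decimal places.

This is an ordinary annuity: 192 payments of A$1,150.00 at the end of each month.
Periodic rate r = 0.0215/12 per month; n is counted in months.
PV = PMT × [(1 − (1+r)^−n)/r] = 1,150 × [1 − (1+r)^−192] / r = A$186,686.93

A$186,686.93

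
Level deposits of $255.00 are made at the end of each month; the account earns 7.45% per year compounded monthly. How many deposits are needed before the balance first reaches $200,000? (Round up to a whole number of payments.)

286 payments

Periodic rate r = 0.0745/12 per month; n is counted in months.
Ordinary annuity FV: 200,000 = 255 × [((1+r)^n − 1)/r].
(1+r)^n = 1 + 200,000 × r / 255, so n = ln(1 + 200,000·r/255) / ln(1+r) = 285.94.
Round up to a whole number of payments: n = 286.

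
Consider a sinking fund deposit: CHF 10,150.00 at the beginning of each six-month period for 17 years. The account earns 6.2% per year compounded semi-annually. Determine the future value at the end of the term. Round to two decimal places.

CHF 615,572.70

This is an annuity due: 34 deposits of CHF 10,150.00 at the beginning of each six-month period.
Periodic rate r = 0.062/2 per half-year; n is counted in half-years.
FV = PMT × [((1+r)^n − 1)/r] × (1+r) = 10,150 × [(1+r)^34 − 1] / r × (1+r) = CHF 615,572.70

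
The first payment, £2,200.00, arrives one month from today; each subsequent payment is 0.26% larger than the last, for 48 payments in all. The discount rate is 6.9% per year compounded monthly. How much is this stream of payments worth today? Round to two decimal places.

Periodic rate r = 0.069/12 per month; n is counted in months.
Growing ordinary annuity: PV = PMT₁ × [1 − ((1+g)/(1+r))^n] / (r − g) = 2,200 × [1 − ((1+0.0026)/(1+r))^48] / (r − 0.0026) = £97,626.76.

£97,626.76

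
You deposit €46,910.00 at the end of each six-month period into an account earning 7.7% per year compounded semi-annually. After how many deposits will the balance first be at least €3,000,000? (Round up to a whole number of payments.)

33 payments

Periodic rate r = 0.077/2 per half-year; n is counted in half-years.
Ordinary annuity FV: 3,000,000 = 46,910 × [((1+r)^n − 1)/r].
(1+r)^n = 1 + 3,000,000 × r / 46,910, so n = ln(1 + 3,000,000·r/46,910) / ln(1+r) = 32.87.
Round up to a whole number of payments: n = 33.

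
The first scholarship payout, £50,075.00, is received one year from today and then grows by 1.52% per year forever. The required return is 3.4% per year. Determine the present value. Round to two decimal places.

£2,663,563.83

Periodic rate r = 0.034 per year.
Growing perpetuity (Gordon): PV = PMT₁ / (r − g) = 50,075 / (r − 0.0152) = £2,663,563.83.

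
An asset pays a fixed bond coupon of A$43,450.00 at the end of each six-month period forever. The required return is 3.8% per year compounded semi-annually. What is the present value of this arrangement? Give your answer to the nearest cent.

A$2,286,842.11

Periodic rate r = 0.038/2 per half-year.
Level perpetuity: PV = PMT / r = 43,450 / (0.038/2) = A$2,286,842.11.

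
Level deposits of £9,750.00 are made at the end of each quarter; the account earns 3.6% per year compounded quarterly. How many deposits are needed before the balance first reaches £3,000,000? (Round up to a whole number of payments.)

149 payments

Periodic rate r = 0.036/4 per quarter; n is counted in quarters.
Ordinary annuity FV: 3,000,000 = 9,750 × [((1+r)^n − 1)/r].
(1+r)^n = 1 + 3,000,000 × r / 9,750, so n = ln(1 + 3,000,000·r/9,750) / ln(1+r) = 148.09.
Round up to a whole number of payments: n = 149.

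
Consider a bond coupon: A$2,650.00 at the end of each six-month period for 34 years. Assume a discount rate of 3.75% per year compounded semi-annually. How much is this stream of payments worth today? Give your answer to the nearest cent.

A$101,371.42

This is an ordinary annuity: 68 payments of A$2,650.00 at the end of each six-month period.
Periodic rate r = 0.0375/2 per half-year; n is counted in half-years.
PV = PMT × [(1 − (1+r)^−n)/r] = 2,650 × [1 − (1+r)^−68] / r = A$101,371.42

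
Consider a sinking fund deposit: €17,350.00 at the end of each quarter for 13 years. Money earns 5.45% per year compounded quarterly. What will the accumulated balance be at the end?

€1,300,455.70

This is an ordinary annuity: 52 deposits of €17,350.00 at the end of each quarter.
Periodic rate r = 0.0545/4 per quarter; n is counted in quarters.
FV = PMT × [((1+r)^n − 1)/r] = 17,350 × [(1+r)^52 − 1] / r = €1,300,455.70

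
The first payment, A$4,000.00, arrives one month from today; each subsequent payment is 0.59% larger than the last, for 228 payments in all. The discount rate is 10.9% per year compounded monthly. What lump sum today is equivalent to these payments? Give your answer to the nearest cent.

Periodic rate r = 0.109/12 per month; n is counted in months.
Growing ordinary annuity: PV = PMT₁ × [1 − ((1+g)/(1+r))^n] / (r − g) = 4,000 × [1 − ((1+0.0059)/(1+r))^228] / (r − 0.0059) = A$645,165.42.

A$645,165.42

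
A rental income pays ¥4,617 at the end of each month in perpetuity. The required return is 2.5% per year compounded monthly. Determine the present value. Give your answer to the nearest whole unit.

Periodic rate r = 0.025/12 per month.
Level perpetuity: PV = PMT / r = 4,617 / (0.025/12) = ¥2,216,160.

¥2,216,160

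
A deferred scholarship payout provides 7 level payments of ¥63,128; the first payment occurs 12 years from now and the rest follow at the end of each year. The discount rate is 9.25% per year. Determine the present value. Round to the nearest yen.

Ordinary annuity of 7 payments, first payment at period 12.
Periodic rate r = 0.0925 per year.
The ordinary-annuity PV formula values the stream one period before the first payment (period 11); discount that back 11 periods:
PV₀ = 63,128 × [1 − (1+r)^−7] / r × (1+r)^−11 = ¥119,062

¥119,062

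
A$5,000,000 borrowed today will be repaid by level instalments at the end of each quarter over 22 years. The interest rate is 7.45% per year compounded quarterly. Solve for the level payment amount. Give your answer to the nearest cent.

A$115,989.23

Level ordinary annuity; solve PV = PMT × [(1 − (1+r)^−n)/r] for PMT.
Periodic rate r = 0.0745/4 per quarter; n is counted in quarters.
With n = 88: PMT = 5,000,000 / ([(1 − (1+r)^−n)/r]) = A$115,989.23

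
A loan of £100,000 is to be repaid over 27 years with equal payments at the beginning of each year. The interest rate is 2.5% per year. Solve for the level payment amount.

£5,012.38

Level annuity due; solve PV = PMT × [(1 − (1+r)^−n)/r] × (1+r) for PMT.
Periodic rate r = 0.025 per year.
With n = 27: PMT = 100,000 / ([(1 − (1+r)^−n)/r] × (1+r)) = £5,012.38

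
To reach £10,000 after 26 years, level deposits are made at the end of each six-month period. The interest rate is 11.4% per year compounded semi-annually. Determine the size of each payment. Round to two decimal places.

Level ordinary annuity; solve FV = PMT × [((1+r)^n − 1)/r] for PMT.
Periodic rate r = 0.114/2 per half-year; n is counted in half-years.
With n = 52: PMT = 10,000 / ([((1+r)^n − 1)/r]) = £33.81

£33.81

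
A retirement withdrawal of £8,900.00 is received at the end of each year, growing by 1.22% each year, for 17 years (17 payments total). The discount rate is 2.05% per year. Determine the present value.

£138,995.27

Periodic rate r = 0.0205 per year.
Growing ordinary annuity: PV = PMT₁ × [1 − ((1+g)/(1+r))^n] / (r − g) = 8,900 × [1 − ((1+0.0122)/(1+r))^17] / (r − 0.0122) = £138,995.27.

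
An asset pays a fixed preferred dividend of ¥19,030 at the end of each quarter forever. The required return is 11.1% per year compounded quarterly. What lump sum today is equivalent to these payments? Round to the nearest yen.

Periodic rate r = 0.111/4 per quarter.
Level perpetuity: PV = PMT / r = 19,030 / (0.111/4) = ¥685,766.

¥685,766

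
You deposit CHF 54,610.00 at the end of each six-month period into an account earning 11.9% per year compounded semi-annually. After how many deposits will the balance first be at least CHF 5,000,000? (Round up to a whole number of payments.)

Periodic rate r = 0.119/2 per half-year; n is counted in half-years.
Ordinary annuity FV: 5,000,000 = 54,610 × [((1+r)^n − 1)/r].
(1+r)^n = 1 + 5,000,000 × r / 54,610, so n = ln(1 + 5,000,000·r/54,610) / ln(1+r) = 32.25.
Round up to a whole number of payments: n = 33.

33 payments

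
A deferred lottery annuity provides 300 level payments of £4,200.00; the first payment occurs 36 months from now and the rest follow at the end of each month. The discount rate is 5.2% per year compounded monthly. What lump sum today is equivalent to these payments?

£605,421.28

Ordinary annuity of 300 payments, first payment at period 36.
Periodic rate r = 0.052/12 per month; n is counted in months.
The ordinary-annuity PV formula values the stream one period before the first payment (period 35); discount that back 35 periods:
PV₀ = 4,200 × [1 − (1+r)^−300] / r × (1+r)^−35 = £605,421.28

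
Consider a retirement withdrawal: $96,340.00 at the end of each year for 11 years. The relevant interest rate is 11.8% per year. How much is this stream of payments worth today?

$577,073.39

This is an ordinary annuity: 11 payments of $96,340.00 at the end of each year.
Periodic rate r = 0.118 per year.
PV = PMT × [(1 − (1+r)^−n)/r] = 96,340 × [1 − (1+r)^−11] / r = $577,073.39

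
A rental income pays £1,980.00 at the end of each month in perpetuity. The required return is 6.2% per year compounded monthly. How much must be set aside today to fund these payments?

£383,225.81

Periodic rate r = 0.062/12 per month.
Level perpetuity: PV = PMT / r = 1,980 / (0.062/12) = £383,225.81.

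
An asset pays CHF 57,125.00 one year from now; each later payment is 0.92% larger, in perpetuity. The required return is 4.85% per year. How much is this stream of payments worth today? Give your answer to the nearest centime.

Periodic rate r = 0.0485 per year.
Growing perpetuity (Gordon): PV = PMT₁ / (r − g) = 57,125 / (r − 0.0092) = CHF 1,453,562.34.

CHF 1,453,562.34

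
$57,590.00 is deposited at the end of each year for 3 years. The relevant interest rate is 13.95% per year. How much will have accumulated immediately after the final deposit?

$197,992.13

This is an ordinary annuity: 3 deposits of $57,590.00 at the end of each year.
Periodic rate r = 0.1395 per year.
FV = PMT × [((1+r)^n − 1)/r] = 57,590 × [(1+r)^3 − 1] / r = $197,992.13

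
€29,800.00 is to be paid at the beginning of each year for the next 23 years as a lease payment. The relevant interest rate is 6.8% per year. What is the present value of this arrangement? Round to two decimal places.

This is an annuity due: 23 payments of €29,800.00 at the beginning of each year.
Periodic rate r = 0.068 per year.
PV = PMT × [(1 − (1+r)^−n)/r] × (1+r) = 29,800 × [1 − (1+r)^−23] / r × (1+r) = €364,963.51

€364,963.51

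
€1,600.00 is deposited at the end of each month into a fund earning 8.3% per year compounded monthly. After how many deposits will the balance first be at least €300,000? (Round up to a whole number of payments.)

121 payments

Periodic rate r = 0.083/12 per month; n is counted in months.
Ordinary annuity FV: 300,000 = 1,600 × [((1+r)^n − 1)/r].
(1+r)^n = 1 + 300,000 × r / 1,600, so n = ln(1 + 300,000·r/1,600) / ln(1+r) = 120.64.
Round up to a whole number of payments: n = 121.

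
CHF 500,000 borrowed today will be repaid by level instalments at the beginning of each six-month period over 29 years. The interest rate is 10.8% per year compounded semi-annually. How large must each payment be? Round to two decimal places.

CHF 26,889.70

Level annuity due; solve PV = PMT × [(1 − (1+r)^−n)/r] × (1+r) for PMT.
Periodic rate r = 0.108/2 per half-year; n is counted in half-years.
With n = 58: PMT = 500,000 / ([(1 − (1+r)^−n)/r] × (1+r)) = CHF 26,889.70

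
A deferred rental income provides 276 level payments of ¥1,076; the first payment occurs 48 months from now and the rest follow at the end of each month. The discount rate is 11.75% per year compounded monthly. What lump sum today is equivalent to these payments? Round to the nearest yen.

Ordinary annuity of 276 payments, first payment at period 48.
Periodic rate r = 0.1175/12 per month; n is counted in months.
The ordinary-annuity PV formula values the stream one period before the first payment (period 47); discount that back 47 periods:
PV₀ = 1,076 × [1 − (1+r)^−276] / r × (1+r)^−47 = ¥64,791

¥64,791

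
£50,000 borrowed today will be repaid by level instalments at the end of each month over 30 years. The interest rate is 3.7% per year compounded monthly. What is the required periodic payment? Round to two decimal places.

Level ordinary annuity; solve PV = PMT × [(1 − (1+r)^−n)/r] for PMT.
Periodic rate r = 0.037/12 per month; n is counted in months.
With n = 360: PMT = 50,000 / ([(1 − (1+r)^−n)/r]) = £230.14

£230.14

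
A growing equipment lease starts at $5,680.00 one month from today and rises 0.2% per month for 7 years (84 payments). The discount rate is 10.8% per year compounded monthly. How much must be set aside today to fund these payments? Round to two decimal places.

Periodic rate r = 0.108/12 per month; n is counted in months.
Growing ordinary annuity: PV = PMT₁ × [1 − ((1+g)/(1+r))^n] / (r − g) = 5,680 × [1 − ((1+0.002)/(1+r))^84] / (r − 0.002) = $359,280.23.

$359,280.23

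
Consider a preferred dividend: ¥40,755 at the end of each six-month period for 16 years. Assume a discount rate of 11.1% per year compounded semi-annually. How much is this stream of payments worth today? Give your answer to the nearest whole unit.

This is an ordinary annuity: 32 payments of ¥40,755 at the end of each six-month period.
Periodic rate r = 0.111/2 per half-year; n is counted in half-years.
PV = PMT × [(1 − (1+r)^−n)/r] = 40,755 × [1 − (1+r)^−32] / r = ¥603,940

¥603,940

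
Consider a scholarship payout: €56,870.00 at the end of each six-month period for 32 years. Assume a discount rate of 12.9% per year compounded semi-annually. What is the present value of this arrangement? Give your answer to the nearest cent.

This is an ordinary annuity: 64 payments of €56,870.00 at the end of each six-month period.
Periodic rate r = 0.129/2 per half-year; n is counted in half-years.
PV = PMT × [(1 − (1+r)^−n)/r] = 56,870 × [1 − (1+r)^−64] / r = €865,561.81

€865,561.81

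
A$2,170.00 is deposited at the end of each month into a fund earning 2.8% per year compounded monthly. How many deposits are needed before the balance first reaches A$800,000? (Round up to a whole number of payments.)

267 payments

Periodic rate r = 0.028/12 per month; n is counted in months.
Ordinary annuity FV: 800,000 = 2,170 × [((1+r)^n − 1)/r].
(1+r)^n = 1 + 800,000 × r / 2,170, so n = ln(1 + 800,000·r/2,170) / ln(1+r) = 266.32.
Round up to a whole number of payments: n = 267.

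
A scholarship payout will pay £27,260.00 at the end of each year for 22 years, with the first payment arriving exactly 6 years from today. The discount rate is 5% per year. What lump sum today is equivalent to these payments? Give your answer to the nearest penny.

£281,147.56

Ordinary annuity of 22 payments, first payment at period 6.
Periodic rate r = 0.05 per year.
The ordinary-annuity PV formula values the stream one period before the first payment (period 5); discount that back 5 periods:
PV₀ = 27,260 × [1 − (1+r)^−22] / r × (1+r)^−5 = £281,147.56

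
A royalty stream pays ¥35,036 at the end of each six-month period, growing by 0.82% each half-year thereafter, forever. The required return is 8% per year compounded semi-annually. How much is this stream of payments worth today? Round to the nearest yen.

¥1,101,761

Periodic rate r = 0.08/2 per half-year.
Growing perpetuity (Gordon): PV = PMT₁ / (r − g) = 35,036 / (r − 0.0082) = ¥1,101,761.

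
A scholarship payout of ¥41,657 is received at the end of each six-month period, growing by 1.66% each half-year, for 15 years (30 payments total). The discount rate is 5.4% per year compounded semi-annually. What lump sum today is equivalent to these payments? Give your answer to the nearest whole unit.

Periodic rate r = 0.054/2 per half-year; n is counted in half-years.
Growing ordinary annuity: PV = PMT₁ × [1 − ((1+g)/(1+r))^n] / (r − g) = 41,657 × [1 − ((1+0.0166)/(1+r))^30] / (r − 0.0166) = ¥1,053,969.

¥1,053,969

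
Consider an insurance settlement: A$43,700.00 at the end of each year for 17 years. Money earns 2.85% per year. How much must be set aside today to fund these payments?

This is an ordinary annuity: 17 payments of A$43,700.00 at the end of each year.
Periodic rate r = 0.0285 per year.
PV = PMT × [(1 − (1+r)^−n)/r] = 43,700 × [1 − (1+r)^−17] / r = A$582,370.50

A$582,370.50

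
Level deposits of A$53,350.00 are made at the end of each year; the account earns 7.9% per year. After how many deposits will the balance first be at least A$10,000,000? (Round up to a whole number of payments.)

Periodic rate r = 0.079 per year.
Ordinary annuity FV: 10,000,000 = 53,350 × [((1+r)^n − 1)/r].
(1+r)^n = 1 + 10,000,000 × r / 53,350, so n = ln(1 + 10,000,000·r/53,350) / ln(1+r) = 36.31.
Round up to a whole number of payments: n = 37.

37 payments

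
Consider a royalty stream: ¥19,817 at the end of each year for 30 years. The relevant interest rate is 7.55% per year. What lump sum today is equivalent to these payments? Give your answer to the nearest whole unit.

This is an ordinary annuity: 30 payments of ¥19,817 at the end of each year.
Periodic rate r = 0.0755 per year.
PV = PMT × [(1 − (1+r)^−n)/r] = 19,817 × [1 − (1+r)^−30] / r = ¥232,912

¥232,912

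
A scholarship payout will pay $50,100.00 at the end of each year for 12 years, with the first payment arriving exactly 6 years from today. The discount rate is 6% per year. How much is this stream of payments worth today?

Ordinary annuity of 12 payments, first payment at period 6.
Periodic rate r = 0.06 per year.
The ordinary-annuity PV formula values the stream one period before the first payment (period 5); discount that back 5 periods:
PV₀ = 50,100 × [1 − (1+r)^−12] / r × (1+r)^−5 = $313,871.28

$313,871.28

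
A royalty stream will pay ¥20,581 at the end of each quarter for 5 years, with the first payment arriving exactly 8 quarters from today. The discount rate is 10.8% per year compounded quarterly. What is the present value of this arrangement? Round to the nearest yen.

¥261,292

Ordinary annuity of 20 payments, first payment at period 8.
Periodic rate r = 0.108/4 per quarter; n is counted in quarters.
The ordinary-annuity PV formula values the stream one period before the first payment (period 7); discount that back 7 periods:
PV₀ = 20,581 × [1 − (1+r)^−20] / r × (1+r)^−7 = ¥261,292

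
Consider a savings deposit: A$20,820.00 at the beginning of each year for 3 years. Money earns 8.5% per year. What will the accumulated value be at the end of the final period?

A$73,692.68

This is an annuity due: 3 deposits of A$20,820.00 at the beginning of each year.
Periodic rate r = 0.085 per year.
FV = PMT × [((1+r)^n − 1)/r] × (1+r) = 20,820 × [(1+r)^3 − 1] / r × (1+r) = A$73,692.68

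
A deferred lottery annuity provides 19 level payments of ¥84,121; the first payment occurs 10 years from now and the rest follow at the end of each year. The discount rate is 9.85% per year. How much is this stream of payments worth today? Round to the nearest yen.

¥305,136

Ordinary annuity of 19 payments, first payment at period 10.
Periodic rate r = 0.0985 per year.
The ordinary-annuity PV formula values the stream one period before the first payment (period 9); discount that back 9 periods:
PV₀ = 84,121 × [1 − (1+r)^−19] / r × (1+r)^−9 = ¥305,136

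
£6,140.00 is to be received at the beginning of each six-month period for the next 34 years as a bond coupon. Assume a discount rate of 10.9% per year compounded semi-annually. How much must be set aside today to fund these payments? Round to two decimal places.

This is an annuity due: 68 payments of £6,140.00 at the beginning of each six-month period.
Periodic rate r = 0.109/2 per half-year; n is counted in half-years.
PV = PMT × [(1 − (1+r)^−n)/r] × (1+r) = 6,140 × [1 − (1+r)^−68] / r × (1+r) = £115,582.07

£115,582.07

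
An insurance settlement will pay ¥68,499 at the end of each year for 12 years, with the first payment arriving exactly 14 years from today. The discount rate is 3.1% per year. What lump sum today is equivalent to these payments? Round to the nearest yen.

¥455,754

Ordinary annuity of 12 payments, first payment at period 14.
Periodic rate r = 0.031 per year.
The ordinary-annuity PV formula values the stream one period before the first payment (period 13); discount that back 13 periods:
PV₀ = 68,499 × [1 − (1+r)^−12] / r × (1+r)^−13 = ¥455,754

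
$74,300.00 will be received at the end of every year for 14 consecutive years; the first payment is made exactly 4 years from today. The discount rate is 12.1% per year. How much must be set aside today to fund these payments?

$347,813.50

Ordinary annuity of 14 payments, first payment at period 4.
Periodic rate r = 0.121 per year.
The ordinary-annuity PV formula values the stream one period before the first payment (period 3); discount that back 3 periods:
PV₀ = 74,300 × [1 − (1+r)^−14] / r × (1+r)^−3 = $347,813.50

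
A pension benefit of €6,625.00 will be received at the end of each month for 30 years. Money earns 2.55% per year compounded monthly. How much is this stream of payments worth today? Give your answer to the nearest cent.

This is an ordinary annuity: 360 payments of €6,625.00 at the end of each month.
Periodic rate r = 0.0255/12 per month; n is counted in months.
PV = PMT × [(1 − (1+r)^−n)/r] = 6,625 × [1 − (1+r)^−360] / r = €1,665,722.10

€1,665,722.10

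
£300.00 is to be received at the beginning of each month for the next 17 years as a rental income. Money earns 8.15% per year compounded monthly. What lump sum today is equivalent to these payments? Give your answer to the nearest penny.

£33,292.76

This is an annuity due: 204 payments of £300.00 at the beginning of each month.
Periodic rate r = 0.0815/12 per month; n is counted in months.
PV = PMT × [(1 − (1+r)^−n)/r] × (1+r) = 300 × [1 − (1+r)^−204] / r × (1+r) = £33,292.76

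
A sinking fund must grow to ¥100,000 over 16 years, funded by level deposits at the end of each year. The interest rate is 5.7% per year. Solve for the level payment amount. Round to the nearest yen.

¥3,992

Level ordinary annuity; solve FV = PMT × [((1+r)^n − 1)/r] for PMT.
Periodic rate r = 0.057 per year.
With n = 16: PMT = 100,000 / ([((1+r)^n − 1)/r]) = ¥3,992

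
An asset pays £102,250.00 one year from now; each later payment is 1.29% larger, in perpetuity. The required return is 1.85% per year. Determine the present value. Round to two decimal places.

Periodic rate r = 0.0185 per year.
Growing perpetuity (Gordon): PV = PMT₁ / (r − g) = 102,250 / (r − 0.0129) = £18,258,928.57.

£18,258,928.57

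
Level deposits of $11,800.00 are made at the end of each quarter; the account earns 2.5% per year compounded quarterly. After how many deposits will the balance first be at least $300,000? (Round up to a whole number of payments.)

24 payments

Periodic rate r = 0.025/4 per quarter; n is counted in quarters.
Ordinary annuity FV: 300,000 = 11,800 × [((1+r)^n − 1)/r].
(1+r)^n = 1 + 300,000 × r / 11,800, so n = ln(1 + 300,000·r/11,800) / ln(1+r) = 23.67.
Round up to a whole number of payments: n = 24.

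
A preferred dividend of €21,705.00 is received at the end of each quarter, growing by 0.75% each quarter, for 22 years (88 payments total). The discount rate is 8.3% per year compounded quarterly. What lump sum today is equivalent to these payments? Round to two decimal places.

Periodic rate r = 0.083/4 per quarter; n is counted in quarters.
Growing ordinary annuity: PV = PMT₁ × [1 − ((1+g)/(1+r))^n] / (r − g) = 21,705 × [1 − ((1+0.0075)/(1+r))^88] / (r − 0.0075) = €1,119,310.14.

€1,119,310.14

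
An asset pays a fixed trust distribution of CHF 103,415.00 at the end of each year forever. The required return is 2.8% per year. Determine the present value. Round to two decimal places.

CHF 3,693,392.86

Periodic rate r = 0.028 per year.
Level perpetuity: PV = PMT / r = 103,415 / (0.028) = CHF 3,693,392.86.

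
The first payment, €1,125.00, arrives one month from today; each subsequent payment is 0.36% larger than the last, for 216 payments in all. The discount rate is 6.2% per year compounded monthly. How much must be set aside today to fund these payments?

Periodic rate r = 0.062/12 per month; n is counted in months.
Growing ordinary annuity: PV = PMT₁ × [1 − ((1+g)/(1+r))^n] / (r − g) = 1,125 × [1 − ((1+0.0036)/(1+r))^216] / (r − 0.0036) = €205,398.44.

€205,398.44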